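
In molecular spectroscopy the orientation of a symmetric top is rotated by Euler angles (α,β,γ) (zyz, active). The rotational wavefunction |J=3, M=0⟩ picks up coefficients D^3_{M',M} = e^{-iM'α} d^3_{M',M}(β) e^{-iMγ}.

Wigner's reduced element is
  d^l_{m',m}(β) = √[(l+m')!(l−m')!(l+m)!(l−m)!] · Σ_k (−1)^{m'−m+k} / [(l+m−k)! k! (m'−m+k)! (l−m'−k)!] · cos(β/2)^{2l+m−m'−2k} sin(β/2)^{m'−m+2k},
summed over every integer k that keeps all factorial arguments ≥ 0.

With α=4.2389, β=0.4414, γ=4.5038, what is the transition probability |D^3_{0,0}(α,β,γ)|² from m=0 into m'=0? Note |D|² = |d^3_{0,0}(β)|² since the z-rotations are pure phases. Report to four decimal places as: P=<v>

D^3_{0,0}(4.2389,0.4414,4.5038) = e^{-i·0·4.2389}·d^3_{0,0}(0.4414)·e^{-i·0·4.5038}. Compute d first:
Half-angle: c=0.975744, s=0.218913. N=√(6·6·6·6)=36.000000
k: max(0,(0)−(0))=0 … min(3+(0),3−(0))=3
  k=0: (−1)^0·36.0000/(36)·0.9757^6·0.2189^0 = +0.863011
  k=1: (−1)^1·36.0000/(4)·0.9757^4·0.2189^2 = -0.390957
  k=2: (−1)^2·36.0000/(4)·0.9757^2·0.2189^4 = +0.019679
  k=3: (−1)^3·36.0000/(36)·0.9757^0·0.2189^6 = -0.000110
d^3_{0,0}(0.4414) = +0.863011 -0.390957 +0.019679 -0.000110 = +0.491623
|D^3_{0,0}|² = |d^3_{0,0}(β)|² = (+0.491623)² = 0.241694 (the z-rotation phases have unit modulus)

P=0.2417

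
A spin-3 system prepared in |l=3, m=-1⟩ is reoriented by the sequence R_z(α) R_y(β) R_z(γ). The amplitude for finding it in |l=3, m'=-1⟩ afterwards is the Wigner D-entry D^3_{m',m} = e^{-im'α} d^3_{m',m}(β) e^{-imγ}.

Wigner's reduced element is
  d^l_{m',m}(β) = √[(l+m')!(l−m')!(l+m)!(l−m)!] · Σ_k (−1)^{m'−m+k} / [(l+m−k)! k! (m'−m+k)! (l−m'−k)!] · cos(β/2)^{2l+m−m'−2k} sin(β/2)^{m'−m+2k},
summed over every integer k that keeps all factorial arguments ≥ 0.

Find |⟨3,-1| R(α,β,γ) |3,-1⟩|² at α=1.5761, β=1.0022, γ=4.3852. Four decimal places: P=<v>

D^3_{-1,-1}(1.5761,1.0022,4.3852) = e^{-i·-1·1.5761}·d^3_{-1,-1}(1.0022)·e^{-i·-1·4.3852}. Compute d first:
With c≡cos(β/2)=0.877055 and s≡sin(β/2)=0.480391, N=[2·24·2·24]^{1/2}=48.000000
The bounds max(0,m−m')=0 and min(l+m,l−m')=2 give 3 terms
  k=0: (−1)^0·48.0000/(48)·0.8771^6·0.4804^0 = +0.455156
  k=1: (−1)^1·48.0000/(6)·0.8771^4·0.4804^2 = -1.092410
  k=2: (−1)^2·48.0000/(8)·0.8771^2·0.4804^4 = +0.245800
d^3_{-1,-1}(1.0022) = +0.455156 -1.092410 +0.245800 = -0.391454
|D^3_{-1,-1}|² = |d^3_{-1,-1}(β)|² = (-0.391454)² = 0.153236 (the z-rotation phases have unit modulus)

P=0.1532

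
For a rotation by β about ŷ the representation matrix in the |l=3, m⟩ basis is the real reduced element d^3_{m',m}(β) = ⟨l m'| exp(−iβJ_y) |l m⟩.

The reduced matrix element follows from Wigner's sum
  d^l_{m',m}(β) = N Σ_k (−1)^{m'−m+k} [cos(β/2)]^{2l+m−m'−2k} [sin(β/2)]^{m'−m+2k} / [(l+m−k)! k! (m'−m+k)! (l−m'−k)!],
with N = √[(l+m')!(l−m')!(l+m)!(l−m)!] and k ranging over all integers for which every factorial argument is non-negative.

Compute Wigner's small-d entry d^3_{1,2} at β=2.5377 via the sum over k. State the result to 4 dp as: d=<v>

d=-0.1377

d^3_{1,2}(β=2.5377) via Wigner's sum:
c=cos(2.5377/2)=0.297379, s=sin(2.5377/2)=0.954760; N=√[24·2·120·1]=75.894664
k∈{1,2} keeps every argument non-negative
  k=1: (−1)^0·75.8947/(24)·0.2974^5·0.9548^1 = +0.007022
  k=2: (−1)^1·75.8947/(12)·0.2974^3·0.9548^3 = -0.144758
d^3_{1,2}(2.5377) = +0.007022 -0.144758 = -0.137736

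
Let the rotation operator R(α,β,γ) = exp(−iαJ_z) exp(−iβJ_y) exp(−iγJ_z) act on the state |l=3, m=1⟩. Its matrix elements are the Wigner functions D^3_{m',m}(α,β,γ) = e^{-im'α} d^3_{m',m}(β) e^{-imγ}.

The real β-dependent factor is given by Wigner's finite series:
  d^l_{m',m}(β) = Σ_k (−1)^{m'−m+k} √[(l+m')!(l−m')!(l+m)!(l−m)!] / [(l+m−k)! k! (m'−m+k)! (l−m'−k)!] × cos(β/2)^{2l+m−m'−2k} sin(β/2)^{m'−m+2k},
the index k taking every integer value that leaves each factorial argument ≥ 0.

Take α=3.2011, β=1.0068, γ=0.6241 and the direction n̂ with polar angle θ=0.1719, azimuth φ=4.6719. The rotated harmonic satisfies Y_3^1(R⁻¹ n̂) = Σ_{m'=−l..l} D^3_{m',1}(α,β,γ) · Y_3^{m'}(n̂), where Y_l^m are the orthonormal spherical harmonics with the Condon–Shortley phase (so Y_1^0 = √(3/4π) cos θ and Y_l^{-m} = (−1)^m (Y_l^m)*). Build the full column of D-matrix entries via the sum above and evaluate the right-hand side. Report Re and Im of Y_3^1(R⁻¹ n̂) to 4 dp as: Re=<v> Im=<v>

Re=0.0853 Im=-0.0929

Need the full column D^3_{m',1} for m'=−3..3 at α=3.2011, β=1.0068, γ=0.6241.
cos(β/2)=0.875947, sin(β/2)=0.482407
d^3_{-3,1}: single k=4 term ⇒ +0.160936;  D = -0.145223+0.069360i
d^3_{-2,1}: k∈[3..4] ⇒ +0.477204 -0.072368 = +0.404836;  D = +0.354285-0.195893i
d^3_{-1,1}: k∈[2..4] ⇒ +0.822034 -0.332429 +0.012603 = +0.502208;  D = -0.424269+0.268717i
d^3_{0,1}: k∈[1..3] ⇒ +0.861775 -0.784126 +0.079275 = +0.156925;  D = +0.127343-0.091702i
d^3_{1,1}: k∈[0..2] ⇒ +0.451719 -1.096045 +0.249322 = -0.395005;  D = +0.306247-0.249483i
d^3_{2,1}: k∈[0..1] ⇒ -0.786690 +0.477204 = -0.309486;  D = -0.227895+0.209394i
d^3_{3,1}: single k=0 term ⇒ +0.530621;  D = -0.368688+0.381612i
Y_3^{m'}(θ=0.1719,φ=4.6719) and Σ D·Y over m':
  (-0.1452+0.0694i)·(+0.0003-0.0021i)  (+0.3543-0.1959i)·(-0.0294-0.0024i)  (-0.4243+0.2687i)·(-0.0086+0.2129i)  (+0.1273-0.0917i)·(+0.6816+0.0000i)  (+0.3062-0.2495i)·(+0.0086+0.2129i)  (-0.2279+0.2094i)·(-0.0294+0.0024i)  (-0.3687+0.3816i)·(-0.0003-0.0021i)
Y_3^1(R⁻¹ n̂) = +0.085311-0.092889i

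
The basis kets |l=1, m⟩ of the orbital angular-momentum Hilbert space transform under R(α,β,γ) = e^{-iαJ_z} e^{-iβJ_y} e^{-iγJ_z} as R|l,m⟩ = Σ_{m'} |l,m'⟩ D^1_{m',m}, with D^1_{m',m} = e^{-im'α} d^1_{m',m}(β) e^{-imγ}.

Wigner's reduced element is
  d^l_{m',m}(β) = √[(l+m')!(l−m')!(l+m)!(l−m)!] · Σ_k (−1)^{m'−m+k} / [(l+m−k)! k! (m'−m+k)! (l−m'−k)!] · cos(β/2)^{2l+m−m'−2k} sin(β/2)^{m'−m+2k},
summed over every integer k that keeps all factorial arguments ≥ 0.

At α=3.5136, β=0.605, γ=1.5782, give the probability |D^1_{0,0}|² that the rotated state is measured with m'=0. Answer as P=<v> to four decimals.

P=0.6765

Split into d^1_{0,0}(β=0.605) × two z-phases.
c=cos(0.605/2)=0.954595, s=sin(0.605/2)=0.297908; N=√[1·1·1·1]=1.000000
k∈{0,1} keeps every argument non-negative
  k=0: (−1)^0·1.0000/(1)·0.9546^2·0.2979^0 = +0.911251
  k=1: (−1)^1·1.0000/(1)·0.9546^0·0.2979^2 = -0.088749
d^1_{0,0}(0.605) = +0.911251 -0.088749 = +0.822502
|D^1_{0,0}|² = |d^1_{0,0}(β)|² = (+0.822502)² = 0.676510 (the z-rotation phases have unit modulus)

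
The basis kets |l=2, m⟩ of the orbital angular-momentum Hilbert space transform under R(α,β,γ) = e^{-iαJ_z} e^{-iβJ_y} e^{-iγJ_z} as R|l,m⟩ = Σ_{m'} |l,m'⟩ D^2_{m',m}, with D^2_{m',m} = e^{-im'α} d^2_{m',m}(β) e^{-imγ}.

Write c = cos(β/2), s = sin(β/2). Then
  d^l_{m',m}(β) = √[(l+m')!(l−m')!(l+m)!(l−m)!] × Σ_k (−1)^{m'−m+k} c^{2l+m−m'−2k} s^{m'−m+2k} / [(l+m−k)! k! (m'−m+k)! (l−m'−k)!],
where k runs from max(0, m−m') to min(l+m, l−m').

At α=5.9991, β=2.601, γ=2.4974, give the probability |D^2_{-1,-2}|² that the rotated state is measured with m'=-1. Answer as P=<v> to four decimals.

P=0.0013

Split into d^2_{-1,-2}(β=2.601) × two z-phases.
With c≡cos(β/2)=0.267017 and s≡sin(β/2)=0.963692, N=[1·6·1·24]^{1/2}=12.000000
k∈{0} keeps every argument non-negative
  k=0: (−1)^1·12.0000/(6)·0.2670^3·0.9637^1 = -0.036693
d^2_{-1,-2}(2.601) = -0.036693
|D^2_{-1,-2}|² = |d^2_{-1,-2}(β)|² = (-0.036693)² = 0.001346 (the z-rotation phases have unit modulus)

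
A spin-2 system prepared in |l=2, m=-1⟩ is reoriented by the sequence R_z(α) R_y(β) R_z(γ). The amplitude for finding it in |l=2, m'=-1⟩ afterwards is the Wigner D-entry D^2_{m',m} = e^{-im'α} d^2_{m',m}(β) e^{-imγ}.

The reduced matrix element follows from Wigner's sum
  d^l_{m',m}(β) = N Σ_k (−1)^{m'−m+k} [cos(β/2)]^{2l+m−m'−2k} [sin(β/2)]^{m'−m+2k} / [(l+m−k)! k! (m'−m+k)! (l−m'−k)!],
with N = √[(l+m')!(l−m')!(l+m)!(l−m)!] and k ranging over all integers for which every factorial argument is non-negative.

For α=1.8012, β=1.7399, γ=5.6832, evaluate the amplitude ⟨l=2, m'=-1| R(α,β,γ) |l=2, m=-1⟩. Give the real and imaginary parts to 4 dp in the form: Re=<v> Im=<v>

Re=-0.2008 Im=-0.5183

D^2_{-1,-1}(1.8012,1.7399,5.6832) = e^{-i·-1·1.8012}·d^2_{-1,-1}(1.7399)·e^{-i·-1·5.6832}. Compute d first:
With c≡cos(β/2)=0.644865 and s≡sin(β/2)=0.764297, N=[1·6·1·6]^{1/2}=6.000000
The bounds max(0,m−m')=0 and min(l+m,l−m')=1 give 2 terms
  k=0: (−1)^0·6.0000/(6)·0.6449^4·0.7643^0 = +0.172932
  k=1: (−1)^1·6.0000/(2)·0.6449^2·0.7643^2 = -0.728757
d^2_{-1,-1}(1.7399) = +0.172932 -0.728757 = -0.555825
Attach z-rotation phases: D = e^{-i(-1)(1.8012)}·(-0.555825)·e^{-i(-1)(5.6832)} = -0.200778-0.518295i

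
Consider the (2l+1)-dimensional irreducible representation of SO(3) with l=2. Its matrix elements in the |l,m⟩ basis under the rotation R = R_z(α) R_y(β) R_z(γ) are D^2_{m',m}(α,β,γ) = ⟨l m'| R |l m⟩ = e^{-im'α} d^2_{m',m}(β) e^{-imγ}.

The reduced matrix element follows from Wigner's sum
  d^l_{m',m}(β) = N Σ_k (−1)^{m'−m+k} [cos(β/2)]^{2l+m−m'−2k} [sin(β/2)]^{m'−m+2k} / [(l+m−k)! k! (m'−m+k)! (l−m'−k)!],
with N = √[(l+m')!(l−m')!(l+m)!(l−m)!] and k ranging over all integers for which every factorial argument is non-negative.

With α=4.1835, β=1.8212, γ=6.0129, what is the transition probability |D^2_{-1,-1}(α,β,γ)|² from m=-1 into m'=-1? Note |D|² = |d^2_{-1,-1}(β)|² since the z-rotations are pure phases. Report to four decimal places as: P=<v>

D^2_{-1,-1}(4.1835,1.8212,6.0129) = e^{-i·-1·4.1835}·d^2_{-1,-1}(1.8212)·e^{-i·-1·6.0129}. Compute d first:
With c≡cos(β/2)=0.613272 and s≡sin(β/2)=0.789872, N=[1·6·1·6]^{1/2}=6.000000
k: max(0,(-1)−(-1))=0 … min(2+(-1),2−(-1))=1
  k=0: (−1)^0·6.0000/(6)·0.6133^4·0.7899^0 = +0.141453
  k=1: (−1)^1·6.0000/(2)·0.6133^2·0.7899^2 = -0.703948
d^2_{-1,-1}(1.8212) = +0.141453 -0.703948 = -0.562495
|D^2_{-1,-1}|² = |d^2_{-1,-1}(β)|² = (-0.562495)² = 0.316401 (the z-rotation phases have unit modulus)

P=0.3164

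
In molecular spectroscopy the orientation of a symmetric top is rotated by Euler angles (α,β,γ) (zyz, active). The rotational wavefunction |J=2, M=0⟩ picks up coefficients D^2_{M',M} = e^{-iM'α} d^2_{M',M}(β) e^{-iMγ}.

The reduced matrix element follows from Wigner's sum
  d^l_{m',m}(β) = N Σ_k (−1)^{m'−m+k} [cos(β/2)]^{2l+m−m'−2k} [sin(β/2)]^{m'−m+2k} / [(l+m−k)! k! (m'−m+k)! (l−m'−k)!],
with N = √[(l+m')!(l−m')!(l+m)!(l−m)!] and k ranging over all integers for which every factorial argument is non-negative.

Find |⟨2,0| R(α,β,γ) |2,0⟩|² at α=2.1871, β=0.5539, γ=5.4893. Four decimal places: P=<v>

D^2_{0,0}(2.1871,0.5539,5.4893) = e^{-i·0·2.1871}·d^2_{0,0}(0.5539)·e^{-i·0·5.4893}. Compute d first:
c=cos(0.5539/2)=0.961894, s=sin(0.5539/2)=0.273423; N=√[2·2·2·2]=4.000000
k: max(0,(0)−(0))=0 … min(2+(0),2−(0))=2
  k=0: (−1)^0·4.0000/(4)·0.9619^4·0.2734^0 = +0.856069
  k=1: (−1)^1·4.0000/(1)·0.9619^2·0.2734^2 = -0.276685
  k=2: (−1)^2·4.0000/(4)·0.9619^0·0.2734^4 = +0.005589
d^2_{0,0}(0.5539) = +0.856069 -0.276685 +0.005589 = +0.584973
|D^2_{0,0}|² = |d^2_{0,0}(β)|² = (+0.584973)² = 0.342194 (the z-rotation phases have unit modulus)

P=0.3422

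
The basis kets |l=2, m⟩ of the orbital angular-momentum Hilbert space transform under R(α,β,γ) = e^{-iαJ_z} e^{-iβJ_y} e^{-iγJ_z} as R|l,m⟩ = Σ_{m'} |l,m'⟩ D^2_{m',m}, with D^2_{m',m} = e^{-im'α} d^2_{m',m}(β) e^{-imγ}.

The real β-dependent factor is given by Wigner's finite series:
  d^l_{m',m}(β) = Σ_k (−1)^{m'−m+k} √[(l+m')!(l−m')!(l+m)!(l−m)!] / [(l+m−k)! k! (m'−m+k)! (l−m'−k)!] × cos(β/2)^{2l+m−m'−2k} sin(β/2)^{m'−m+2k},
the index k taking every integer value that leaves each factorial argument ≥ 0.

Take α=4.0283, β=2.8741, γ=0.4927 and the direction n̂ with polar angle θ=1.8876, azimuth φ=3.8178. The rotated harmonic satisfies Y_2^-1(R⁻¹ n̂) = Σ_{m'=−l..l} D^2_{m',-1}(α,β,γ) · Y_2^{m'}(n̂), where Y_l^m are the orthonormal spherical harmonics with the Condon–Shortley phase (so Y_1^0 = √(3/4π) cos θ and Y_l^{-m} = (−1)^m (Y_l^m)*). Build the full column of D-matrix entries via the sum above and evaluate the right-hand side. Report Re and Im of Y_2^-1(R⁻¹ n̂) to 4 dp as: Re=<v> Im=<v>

Need the full column D^2_{m',-1} for m'=−2..2 at α=4.0283, β=2.8741, γ=0.4927.
cos(β/2)=0.133348, sin(β/2)=0.991069
d^2_{-2,-1}: single k=1 term ⇒ +0.004700;  D = -0.003011+0.003609i
d^2_{-1,-1}: k∈[0..1] ⇒ +0.000316 -0.052396 = -0.052080;  D = +0.009907+0.051129i
d^2_{0,-1}: k∈[0..1] ⇒ -0.005756 +0.317961 = +0.312205;  D = +0.275071+0.147675i
d^2_{1,-1}: k∈[0..1] ⇒ +0.052396 -0.964753 = -0.912356;  D = +0.842450-0.350246i
d^2_{2,-1}: single k=0 term ⇒ -0.259614;  D = -0.074258+0.248768i
Y_2^{m'}(θ=1.8876,φ=3.8178) and Σ D·Y over m':
  (-0.0030+0.0036i)·(+0.0756-0.3405i)  (+0.0099+0.0511i)·(+0.1784-0.1431i)  (+0.2751+0.1477i)·(-0.2236+0.0000i)  (+0.8424-0.3502i)·(-0.1784-0.1431i)  (-0.0743+0.2488i)·(+0.0756+0.3405i)
Y_2^-1(R⁻¹ n̂) = -0.342126-0.088605i

Re=-0.3421 Im=-0.0886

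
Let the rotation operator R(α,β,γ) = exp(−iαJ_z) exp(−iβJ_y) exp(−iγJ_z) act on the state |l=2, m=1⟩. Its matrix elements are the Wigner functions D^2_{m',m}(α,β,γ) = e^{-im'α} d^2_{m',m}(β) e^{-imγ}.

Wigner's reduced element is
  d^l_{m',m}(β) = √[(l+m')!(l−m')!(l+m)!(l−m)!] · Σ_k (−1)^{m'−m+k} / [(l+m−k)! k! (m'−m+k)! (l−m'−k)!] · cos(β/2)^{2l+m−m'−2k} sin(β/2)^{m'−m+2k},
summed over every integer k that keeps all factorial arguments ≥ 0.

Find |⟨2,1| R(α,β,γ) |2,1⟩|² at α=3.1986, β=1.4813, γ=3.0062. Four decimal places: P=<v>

First d^2_{1,1}(β=1.4813), then the phase factors e^{-i(1)α} and e^{-i(1)γ}:
With c≡cos(β/2)=0.738030 and s≡sin(β/2)=0.674768, N=[6·1·6·1]^{1/2}=6.000000
k: max(0,(1)−(1))=0 … min(2+(1),2−(1))=1
  k=0: (−1)^0·6.0000/(6)·0.7380^4·0.6748^0 = +0.296686
  k=1: (−1)^1·6.0000/(2)·0.7380^2·0.6748^2 = -0.744009
d^2_{1,1}(1.4813) = +0.296686 -0.744009 = -0.447323
|D^2_{1,1}|² = |d^2_{1,1}(β)|² = (-0.447323)² = 0.200098 (the z-rotation phases have unit modulus)

P=0.2001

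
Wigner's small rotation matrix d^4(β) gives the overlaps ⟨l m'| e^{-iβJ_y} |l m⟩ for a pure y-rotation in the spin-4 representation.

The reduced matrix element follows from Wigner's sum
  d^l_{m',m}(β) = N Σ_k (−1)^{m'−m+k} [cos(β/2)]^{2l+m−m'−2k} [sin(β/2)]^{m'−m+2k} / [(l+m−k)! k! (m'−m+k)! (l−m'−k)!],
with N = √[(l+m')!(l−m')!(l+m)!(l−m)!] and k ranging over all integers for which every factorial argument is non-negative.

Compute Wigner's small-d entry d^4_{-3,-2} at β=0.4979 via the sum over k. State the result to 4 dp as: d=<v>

d^4_{-3,-2}(β=0.4979) via Wigner's sum:
c=cos(0.4979/2)=0.969172, s=sin(0.4979/2)=0.246386; N=√[1·5040·2·720]=2693.993318
k∈{1,2} keeps every argument non-negative
  k=1: (−1)^0·2693.9933/(720)·0.9692^7·0.2464^1 = +0.740433
  k=2: (−1)^1·2693.9933/(240)·0.9692^5·0.2464^3 = -0.143562
d^4_{-3,-2}(0.4979) = +0.740433 -0.143562 = +0.596871

d=0.5969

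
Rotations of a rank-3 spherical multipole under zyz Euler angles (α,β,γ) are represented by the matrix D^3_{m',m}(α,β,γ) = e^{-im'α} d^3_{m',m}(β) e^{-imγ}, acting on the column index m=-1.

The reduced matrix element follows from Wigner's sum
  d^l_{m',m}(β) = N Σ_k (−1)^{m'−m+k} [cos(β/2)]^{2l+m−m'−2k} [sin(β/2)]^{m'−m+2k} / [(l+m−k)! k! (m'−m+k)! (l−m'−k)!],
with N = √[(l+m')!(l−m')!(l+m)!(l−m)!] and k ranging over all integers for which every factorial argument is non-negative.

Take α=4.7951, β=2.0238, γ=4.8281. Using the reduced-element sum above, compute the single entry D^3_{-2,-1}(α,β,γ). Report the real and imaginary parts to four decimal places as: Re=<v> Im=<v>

Split into d^3_{-2,-1}(β=2.0238) × two z-phases.
With c≡cos(β/2)=0.530251 and s≡sin(β/2)=0.847841, N=[1·120·2·24]^{1/2}=75.894664
Admissible k: 1..2 (factorial args all ≥0)
  k=1: (−1)^0·75.8947/(24)·0.5303^5·0.8478^1 = +0.112388
  k=2: (−1)^1·75.8947/(12)·0.5303^3·0.8478^3 = -0.574668
d^3_{-2,-1}(2.0238) = +0.112388 -0.574668 = -0.462280
Attach z-rotation phases: D = e^{-i(-2)(4.7951)}·(-0.462280)·e^{-i(-1)(4.8281)} = +0.128257-0.444131i

Re=0.1283 Im=-0.4441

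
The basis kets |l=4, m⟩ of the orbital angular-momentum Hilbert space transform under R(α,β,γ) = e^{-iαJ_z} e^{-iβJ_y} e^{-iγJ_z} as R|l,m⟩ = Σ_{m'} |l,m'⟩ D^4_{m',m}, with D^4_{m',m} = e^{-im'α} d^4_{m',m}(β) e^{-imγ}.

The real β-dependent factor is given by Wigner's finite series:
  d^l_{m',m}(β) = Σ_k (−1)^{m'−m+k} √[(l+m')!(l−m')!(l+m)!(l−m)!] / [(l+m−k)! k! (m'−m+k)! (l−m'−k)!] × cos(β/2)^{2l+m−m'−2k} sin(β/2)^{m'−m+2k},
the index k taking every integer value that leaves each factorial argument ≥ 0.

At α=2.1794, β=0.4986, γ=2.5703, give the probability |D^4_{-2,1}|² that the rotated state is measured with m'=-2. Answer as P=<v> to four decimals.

P=0.0269

Split into d^4_{-2,1}(β=0.4986) × two z-phases.
Half-angle: c=0.969085, s=0.246726. N=√(2·720·120·6)=1018.233765
k: max(0,(1)−(-2))=3 … min(4+(1),4−(-2))=5
  k=3: (−1)^0·1018.2338/(72)·0.9691^5·0.2467^3 = +0.181538
  k=4: (−1)^1·1018.2338/(48)·0.9691^3·0.2467^5 = -0.017651
  k=5: (−1)^2·1018.2338/(240)·0.9691^1·0.2467^7 = +0.000229
d^4_{-2,1}(0.4986) = +0.181538 -0.017651 +0.000229 = +0.164116
|D^4_{-2,1}|² = |d^4_{-2,1}(β)|² = (+0.164116)² = 0.026934 (the z-rotation phases have unit modulus)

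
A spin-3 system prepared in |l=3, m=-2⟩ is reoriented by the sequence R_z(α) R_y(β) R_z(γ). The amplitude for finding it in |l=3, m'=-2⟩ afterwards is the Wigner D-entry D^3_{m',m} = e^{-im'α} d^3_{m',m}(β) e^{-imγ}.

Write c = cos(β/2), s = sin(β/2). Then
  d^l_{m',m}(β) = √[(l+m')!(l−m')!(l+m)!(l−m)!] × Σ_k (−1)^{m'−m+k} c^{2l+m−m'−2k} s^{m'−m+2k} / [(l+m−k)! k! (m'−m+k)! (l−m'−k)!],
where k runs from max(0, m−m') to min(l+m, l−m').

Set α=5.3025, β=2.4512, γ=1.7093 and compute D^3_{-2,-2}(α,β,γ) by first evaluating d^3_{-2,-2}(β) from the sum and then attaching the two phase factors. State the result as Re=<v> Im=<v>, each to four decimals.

Split into d^3_{-2,-2}(β=2.4512) × two z-phases.
c=cos(2.4512/2)=0.338381, s=sin(2.4512/2)=0.941009; N=√[1·120·1·120]=120.000000
k: max(0,(-2)−(-2))=0 … min(3+(-2),3−(-2))=1
  k=0: (−1)^0·120.0000/(120)·0.3384^6·0.9410^0 = +0.001501
  k=1: (−1)^1·120.0000/(24)·0.3384^4·0.9410^2 = -0.058048
d^3_{-2,-2}(2.4512) = +0.001501 -0.058048 = -0.056546
Phases: e^{-i·(-2)·5.3025}=-0.380720-0.924691i, e^{-i·(-2)·1.7093}=-0.961878-0.273478i ⇒ D=-0.006408-0.056182i

Re=-0.0064 Im=-0.0562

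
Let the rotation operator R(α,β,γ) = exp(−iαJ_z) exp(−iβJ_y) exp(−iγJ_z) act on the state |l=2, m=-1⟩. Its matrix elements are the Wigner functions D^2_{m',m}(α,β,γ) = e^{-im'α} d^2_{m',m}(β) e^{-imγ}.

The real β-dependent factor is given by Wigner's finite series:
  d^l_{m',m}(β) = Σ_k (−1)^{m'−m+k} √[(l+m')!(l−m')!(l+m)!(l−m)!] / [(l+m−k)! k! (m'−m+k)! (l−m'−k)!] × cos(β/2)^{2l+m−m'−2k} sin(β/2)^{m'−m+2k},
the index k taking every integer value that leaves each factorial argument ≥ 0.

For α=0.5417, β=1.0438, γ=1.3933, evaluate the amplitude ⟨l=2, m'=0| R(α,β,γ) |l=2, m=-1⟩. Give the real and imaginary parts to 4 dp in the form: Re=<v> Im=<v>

Re=-0.0940 Im=-0.5240

First d^2_{0,-1}(β=1.0438), then the phase factors e^{-i(0)α} and e^{-i(-1)γ}:
Half-angle: c=0.866874, s=0.498528. N=√(2·2·1·6)=4.898979
The bounds max(0,m−m')=0 and min(l+m,l−m')=1 give 2 terms
  k=0: (−1)^1·4.8990/(2)·0.8669^3·0.4985^1 = -0.795486
  k=1: (−1)^2·4.8990/(2)·0.8669^1·0.4985^3 = +0.263088
d^2_{0,-1}(1.0438) = -0.795486 +0.263088 = -0.532398
Phases: e^{-i·(0)·0.5417}=+1.000000+0.000000i, e^{-i·(-1)·1.3933}=+0.176566+0.984289i ⇒ D=-0.094003-0.524034i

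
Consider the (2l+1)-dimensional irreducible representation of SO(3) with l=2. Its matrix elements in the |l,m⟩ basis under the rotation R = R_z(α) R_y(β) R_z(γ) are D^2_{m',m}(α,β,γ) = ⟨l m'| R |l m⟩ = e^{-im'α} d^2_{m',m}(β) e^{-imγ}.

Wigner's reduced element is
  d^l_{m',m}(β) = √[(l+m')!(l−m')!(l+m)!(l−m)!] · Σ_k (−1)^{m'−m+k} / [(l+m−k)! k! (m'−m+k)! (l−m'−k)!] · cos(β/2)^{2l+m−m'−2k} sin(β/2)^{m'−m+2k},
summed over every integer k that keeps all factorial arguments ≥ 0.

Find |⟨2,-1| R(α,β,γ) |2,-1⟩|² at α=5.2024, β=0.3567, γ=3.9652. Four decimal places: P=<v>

P=0.7167

First d^2_{-1,-1}(β=0.3567), then the phase factors e^{-i(-1)α} and e^{-i(-1)γ}:
Half-angle: c=0.984138, s=0.177406. N=√(1·6·1·6)=6.000000
k∈{0,1} keeps every argument non-negative
  k=0: (−1)^0·6.0000/(6)·0.9841^4·0.1774^0 = +0.938045
  k=1: (−1)^1·6.0000/(2)·0.9841^2·0.1774^2 = -0.091447
d^2_{-1,-1}(0.3567) = +0.938045 -0.091447 = +0.846598
|D^2_{-1,-1}|² = |d^2_{-1,-1}(β)|² = (+0.846598)² = 0.716728 (the z-rotation phases have unit modulus)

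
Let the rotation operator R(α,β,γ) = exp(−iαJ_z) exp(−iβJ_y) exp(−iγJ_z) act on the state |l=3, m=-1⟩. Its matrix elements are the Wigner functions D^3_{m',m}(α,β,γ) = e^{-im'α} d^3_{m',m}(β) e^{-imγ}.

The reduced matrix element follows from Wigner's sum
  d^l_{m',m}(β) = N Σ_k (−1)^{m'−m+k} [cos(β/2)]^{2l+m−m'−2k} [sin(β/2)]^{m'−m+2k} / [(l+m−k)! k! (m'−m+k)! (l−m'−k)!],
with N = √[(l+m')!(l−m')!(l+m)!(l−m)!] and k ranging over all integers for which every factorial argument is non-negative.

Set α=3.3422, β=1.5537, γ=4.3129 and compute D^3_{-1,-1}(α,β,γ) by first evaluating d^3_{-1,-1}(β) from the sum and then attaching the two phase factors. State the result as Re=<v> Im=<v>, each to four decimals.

Re=-0.0293 Im=-0.1454

Split into d^3_{-1,-1}(β=1.5537) × two z-phases.
Half-angle: c=0.713125, s=0.701037. N=√(2·24·2·24)=48.000000
k: max(0,(-1)−(-1))=0 … min(3+(-1),3−(-1))=2
  k=0: (−1)^0·48.0000/(48)·0.7131^6·0.7010^0 = +0.131521
  k=1: (−1)^1·48.0000/(6)·0.7131^4·0.7010^2 = -1.016798
  k=2: (−1)^2·48.0000/(8)·0.7131^2·0.7010^4 = +0.736963
d^3_{-1,-1}(1.5537) = +0.131521 -1.016798 +0.736963 = -0.148314
Attach z-rotation phases: D = e^{-i(-1)(3.3422)}·(-0.148314)·e^{-i(-1)(4.3129)} = -0.029303-0.145391i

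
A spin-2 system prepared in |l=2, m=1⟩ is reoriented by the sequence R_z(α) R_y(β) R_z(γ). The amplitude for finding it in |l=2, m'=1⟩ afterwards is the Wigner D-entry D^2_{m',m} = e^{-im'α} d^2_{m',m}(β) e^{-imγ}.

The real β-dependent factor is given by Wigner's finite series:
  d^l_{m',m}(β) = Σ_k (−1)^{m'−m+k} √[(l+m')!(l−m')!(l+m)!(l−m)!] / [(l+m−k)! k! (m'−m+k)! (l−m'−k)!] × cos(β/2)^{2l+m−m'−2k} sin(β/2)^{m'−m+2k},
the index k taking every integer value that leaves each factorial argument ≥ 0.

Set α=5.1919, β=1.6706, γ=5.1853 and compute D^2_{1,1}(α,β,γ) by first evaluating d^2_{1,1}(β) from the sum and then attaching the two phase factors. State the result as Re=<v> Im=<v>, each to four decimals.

Re=0.3130 Im=-0.4399

First d^2_{1,1}(β=1.6706), then the phase factors e^{-i(1)α} and e^{-i(1)γ}:
c=cos(1.6706/2)=0.670955, s=sin(1.6706/2)=0.741498; N=√[6·1·6·1]=6.000000
The bounds max(0,m−m')=0 and min(l+m,l−m')=1 give 2 terms
  k=0: (−1)^0·6.0000/(6)·0.6710^4·0.7415^0 = +0.202663
  k=1: (−1)^1·6.0000/(2)·0.6710^2·0.7415^2 = -0.742554
d^2_{1,1}(1.6706) = +0.202663 -0.742554 = -0.539891
Phases: e^{-i·(1)·5.1919}=+0.461345+0.887221i, e^{-i·(1)·5.1853}=+0.455480+0.890246i ⇒ D=+0.312981-0.439915i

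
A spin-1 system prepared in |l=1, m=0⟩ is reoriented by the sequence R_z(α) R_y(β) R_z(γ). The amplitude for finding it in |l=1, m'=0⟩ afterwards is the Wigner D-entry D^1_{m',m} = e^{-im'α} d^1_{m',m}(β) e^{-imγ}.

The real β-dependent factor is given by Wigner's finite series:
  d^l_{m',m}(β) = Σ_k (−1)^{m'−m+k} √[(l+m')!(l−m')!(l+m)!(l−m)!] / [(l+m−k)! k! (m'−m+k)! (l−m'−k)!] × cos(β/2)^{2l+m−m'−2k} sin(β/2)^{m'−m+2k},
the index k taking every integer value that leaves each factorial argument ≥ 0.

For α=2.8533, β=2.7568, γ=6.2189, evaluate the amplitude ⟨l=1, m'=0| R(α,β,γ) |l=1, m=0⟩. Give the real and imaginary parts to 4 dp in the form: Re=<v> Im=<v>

Split into d^1_{0,0}(β=2.7568) × two z-phases.
c=cos(2.7568/2)=0.191212, s=sin(2.7568/2)=0.981549; N=√[1·1·1·1]=1.000000
k∈{0,1} keeps every argument non-negative
  k=0: (−1)^0·1.0000/(1)·0.1912^2·0.9815^0 = +0.036562
  k=1: (−1)^1·1.0000/(1)·0.1912^0·0.9815^2 = -0.963438
d^1_{0,0}(2.7568) = +0.036562 -0.963438 = -0.926876
Attach z-rotation phases: D = e^{-i(0)(2.8533)}·(-0.926876)·e^{-i(0)(6.2189)} = -0.926876+0.000000i

Re=-0.9269 Im=0.0000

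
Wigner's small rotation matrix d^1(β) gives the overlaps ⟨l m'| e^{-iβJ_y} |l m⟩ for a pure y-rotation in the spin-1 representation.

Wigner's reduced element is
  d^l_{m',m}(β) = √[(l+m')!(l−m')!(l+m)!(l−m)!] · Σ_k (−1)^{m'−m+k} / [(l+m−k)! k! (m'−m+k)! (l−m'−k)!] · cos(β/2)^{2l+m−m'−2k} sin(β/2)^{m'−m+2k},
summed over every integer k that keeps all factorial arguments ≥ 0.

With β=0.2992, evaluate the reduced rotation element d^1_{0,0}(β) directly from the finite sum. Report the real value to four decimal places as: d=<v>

d^1_{0,0}(β=0.2992) via Wigner's sum:
Half-angle: c=0.988831, s=0.149043. N=√(1·1·1·1)=1.000000
Admissible k: 0..1 (factorial args all ≥0)
  k=0: (−1)^0·1.0000/(1)·0.9888^2·0.1490^0 = +0.977786
  k=1: (−1)^1·1.0000/(1)·0.9888^0·0.1490^2 = -0.022214
d^1_{0,0}(0.2992) = +0.977786 -0.022214 = +0.955573

d=0.9556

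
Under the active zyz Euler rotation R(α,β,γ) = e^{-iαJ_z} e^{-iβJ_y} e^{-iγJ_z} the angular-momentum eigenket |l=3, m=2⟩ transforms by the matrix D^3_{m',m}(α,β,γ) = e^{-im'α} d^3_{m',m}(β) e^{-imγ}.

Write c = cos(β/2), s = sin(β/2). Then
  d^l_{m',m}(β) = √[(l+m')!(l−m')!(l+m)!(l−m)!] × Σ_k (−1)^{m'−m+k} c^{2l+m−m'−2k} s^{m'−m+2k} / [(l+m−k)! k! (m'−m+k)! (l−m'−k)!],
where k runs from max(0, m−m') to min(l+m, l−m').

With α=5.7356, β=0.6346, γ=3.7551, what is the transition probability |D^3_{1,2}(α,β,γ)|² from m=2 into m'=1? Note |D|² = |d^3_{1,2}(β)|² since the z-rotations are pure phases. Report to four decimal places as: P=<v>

P=0.3588

Split into d^3_{1,2}(β=0.6346) × two z-phases.
Half-angle: c=0.950081, s=0.312002. N=√(24·2·120·1)=75.894664
The bounds max(0,m−m')=1 and min(l+m,l−m')=2 give 2 terms
  k=1: (−1)^0·75.8947/(24)·0.9501^5·0.3120^1 = +0.763769
  k=2: (−1)^1·75.8947/(12)·0.9501^3·0.3120^3 = -0.164735
d^3_{1,2}(0.6346) = +0.763769 -0.164735 = +0.599034
|D^3_{1,2}|² = |d^3_{1,2}(β)|² = (+0.599034)² = 0.358841 (the z-rotation phases have unit modulus)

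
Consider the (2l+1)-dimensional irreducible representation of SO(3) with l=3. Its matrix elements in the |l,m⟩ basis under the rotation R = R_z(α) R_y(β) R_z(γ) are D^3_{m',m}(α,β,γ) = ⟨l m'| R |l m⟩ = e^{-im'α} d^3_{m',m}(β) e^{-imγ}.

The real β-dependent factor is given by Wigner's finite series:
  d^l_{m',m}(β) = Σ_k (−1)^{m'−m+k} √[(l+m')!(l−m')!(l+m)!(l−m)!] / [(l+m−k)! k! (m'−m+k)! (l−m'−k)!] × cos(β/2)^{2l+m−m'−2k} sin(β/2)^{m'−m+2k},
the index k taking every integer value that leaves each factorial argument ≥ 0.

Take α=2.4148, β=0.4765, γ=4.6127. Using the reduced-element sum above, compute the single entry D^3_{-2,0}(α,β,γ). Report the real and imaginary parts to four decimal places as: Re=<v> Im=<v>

D^3_{-2,0}(2.4148,0.4765,4.6127) = e^{-i·-2·2.4148}·d^3_{-2,0}(0.4765)·e^{-i·0·4.6127}. Compute d first:
c=cos(0.4765/2)=0.971752, s=sin(0.4765/2)=0.236002; N=√[1·120·6·6]=65.726707
k∈{2,3} keeps every argument non-negative
  k=2: (−1)^0·65.7267/(12)·0.9718^4·0.2360^2 = +0.272030
  k=3: (−1)^1·65.7267/(12)·0.9718^2·0.2360^4 = -0.016045
d^3_{-2,0}(0.4765) = +0.272030 -0.016045 = +0.255985
Phases: e^{-i·(-2)·2.4148}=+0.116943-0.993139i, e^{-i·(0)·4.6127}=+1.000000+0.000000i ⇒ D=+0.029936-0.254228i

Re=0.0299 Im=-0.2542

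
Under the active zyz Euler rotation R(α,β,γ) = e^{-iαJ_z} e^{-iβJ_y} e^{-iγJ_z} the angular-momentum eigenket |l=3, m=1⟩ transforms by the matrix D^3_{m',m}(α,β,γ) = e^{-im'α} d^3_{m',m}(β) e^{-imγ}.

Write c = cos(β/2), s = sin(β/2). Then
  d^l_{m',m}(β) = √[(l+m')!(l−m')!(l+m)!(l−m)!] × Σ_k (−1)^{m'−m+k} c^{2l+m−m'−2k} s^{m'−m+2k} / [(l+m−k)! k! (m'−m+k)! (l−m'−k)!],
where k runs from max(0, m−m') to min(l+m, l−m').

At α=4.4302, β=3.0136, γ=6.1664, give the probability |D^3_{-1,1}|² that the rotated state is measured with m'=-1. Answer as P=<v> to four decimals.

P=0.9128

First d^3_{-1,1}(β=3.0136), then the phase factors e^{-i(-1)α} and e^{-i(1)γ}:
Half-angle: c=0.063953, s=0.997953. N=√(2·24·24·2)=48.000000
k∈{2,3,4} keeps every argument non-negative
  k=2: (−1)^0·48.0000/(8)·0.0640^4·0.9980^2 = +0.000100
  k=3: (−1)^1·48.0000/(6)·0.0640^2·0.9980^4 = -0.032452
  k=4: (−1)^2·48.0000/(48)·0.0640^0·0.9980^6 = +0.987780
d^3_{-1,1}(3.0136) = +0.000100 -0.032452 +0.987780 = +0.955428
|D^3_{-1,1}|² = |d^3_{-1,1}(β)|² = (+0.955428)² = 0.912842 (the z-rotation phases have unit modulus)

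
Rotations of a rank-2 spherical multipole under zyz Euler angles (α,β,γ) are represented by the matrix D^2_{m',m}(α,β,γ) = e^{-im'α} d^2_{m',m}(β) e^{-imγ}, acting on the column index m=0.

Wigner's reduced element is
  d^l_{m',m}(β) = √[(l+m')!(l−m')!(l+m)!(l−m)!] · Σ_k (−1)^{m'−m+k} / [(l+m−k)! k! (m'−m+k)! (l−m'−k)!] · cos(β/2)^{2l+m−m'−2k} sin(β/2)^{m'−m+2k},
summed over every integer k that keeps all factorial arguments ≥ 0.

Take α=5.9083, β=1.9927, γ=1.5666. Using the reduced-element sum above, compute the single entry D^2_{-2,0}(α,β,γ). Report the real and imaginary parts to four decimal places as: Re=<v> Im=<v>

Re=0.3730 Im=-0.3473

D^2_{-2,0}(5.9083,1.9927,1.5666) = e^{-i·-2·5.9083}·d^2_{-2,0}(1.9927)·e^{-i·0·1.5666}. Compute d first:
Half-angle: c=0.543370, s=0.839493. N=√(1·24·2·2)=9.797959
k: max(0,(0)−(-2))=2 … min(2+(0),2−(-2))=2
  k=2: (−1)^0·9.7980/(4)·0.5434^2·0.8395^2 = +0.509685
d^2_{-2,0}(1.9927) = +0.509685
Attach z-rotation phases: D = e^{-i(-2)(5.9083)}·(+0.509685)·e^{-i(0)(1.5666)} = +0.373010-0.347335i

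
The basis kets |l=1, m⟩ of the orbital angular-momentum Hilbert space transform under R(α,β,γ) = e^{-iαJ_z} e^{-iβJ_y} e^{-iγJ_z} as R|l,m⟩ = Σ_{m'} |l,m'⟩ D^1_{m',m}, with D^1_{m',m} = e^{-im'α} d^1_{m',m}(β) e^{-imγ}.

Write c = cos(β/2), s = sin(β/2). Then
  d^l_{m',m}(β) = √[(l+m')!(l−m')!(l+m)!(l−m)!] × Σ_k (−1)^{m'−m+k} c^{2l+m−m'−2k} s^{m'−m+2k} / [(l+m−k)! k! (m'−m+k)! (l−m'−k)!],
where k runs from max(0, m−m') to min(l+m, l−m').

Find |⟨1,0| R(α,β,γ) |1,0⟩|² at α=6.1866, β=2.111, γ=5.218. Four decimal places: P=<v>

First d^1_{0,0}(β=2.111), then the phase factors e^{-i(0)α} and e^{-i(0)γ}:
With c≡cos(β/2)=0.492793 and s≡sin(β/2)=0.870147, N=[1·1·1·1]^{1/2}=1.000000
Admissible k: 0..1 (factorial args all ≥0)
  k=0: (−1)^0·1.0000/(1)·0.4928^2·0.8701^0 = +0.242845
  k=1: (−1)^1·1.0000/(1)·0.4928^0·0.8701^2 = -0.757155
d^1_{0,0}(2.111) = +0.242845 -0.757155 = -0.514311
|D^1_{0,0}|² = |d^1_{0,0}(β)|² = (-0.514311)² = 0.264515 (the z-rotation phases have unit modulus)

P=0.2645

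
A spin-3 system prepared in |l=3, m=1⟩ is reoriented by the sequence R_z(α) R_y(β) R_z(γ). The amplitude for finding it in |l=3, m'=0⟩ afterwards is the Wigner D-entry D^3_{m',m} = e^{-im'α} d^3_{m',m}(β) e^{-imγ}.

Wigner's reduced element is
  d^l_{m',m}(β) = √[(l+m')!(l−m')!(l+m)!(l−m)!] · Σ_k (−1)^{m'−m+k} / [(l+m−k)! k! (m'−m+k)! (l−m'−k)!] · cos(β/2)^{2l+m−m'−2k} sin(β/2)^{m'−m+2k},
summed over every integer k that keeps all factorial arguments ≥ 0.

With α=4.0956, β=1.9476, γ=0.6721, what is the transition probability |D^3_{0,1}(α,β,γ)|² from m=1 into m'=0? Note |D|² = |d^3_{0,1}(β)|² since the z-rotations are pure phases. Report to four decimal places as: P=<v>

P=0.0169

Split into d^3_{0,1}(β=1.9476) × two z-phases.
Half-angle: c=0.562161, s=0.827028. N=√(6·6·24·2)=41.569219
Admissible k: 1..3 (factorial args all ≥0)
  k=1: (−1)^0·41.5692/(12)·0.5622^5·0.8270^1 = +0.160847
  k=2: (−1)^1·41.5692/(4)·0.5622^3·0.8270^3 = -1.044370
  k=3: (−1)^2·41.5692/(12)·0.5622^1·0.8270^5 = +0.753446
d^3_{0,1}(1.9476) = +0.160847 -1.044370 +0.753446 = -0.130076
|D^3_{0,1}|² = |d^3_{0,1}(β)|² = (-0.130076)² = 0.016920 (the z-rotation phases have unit modulus)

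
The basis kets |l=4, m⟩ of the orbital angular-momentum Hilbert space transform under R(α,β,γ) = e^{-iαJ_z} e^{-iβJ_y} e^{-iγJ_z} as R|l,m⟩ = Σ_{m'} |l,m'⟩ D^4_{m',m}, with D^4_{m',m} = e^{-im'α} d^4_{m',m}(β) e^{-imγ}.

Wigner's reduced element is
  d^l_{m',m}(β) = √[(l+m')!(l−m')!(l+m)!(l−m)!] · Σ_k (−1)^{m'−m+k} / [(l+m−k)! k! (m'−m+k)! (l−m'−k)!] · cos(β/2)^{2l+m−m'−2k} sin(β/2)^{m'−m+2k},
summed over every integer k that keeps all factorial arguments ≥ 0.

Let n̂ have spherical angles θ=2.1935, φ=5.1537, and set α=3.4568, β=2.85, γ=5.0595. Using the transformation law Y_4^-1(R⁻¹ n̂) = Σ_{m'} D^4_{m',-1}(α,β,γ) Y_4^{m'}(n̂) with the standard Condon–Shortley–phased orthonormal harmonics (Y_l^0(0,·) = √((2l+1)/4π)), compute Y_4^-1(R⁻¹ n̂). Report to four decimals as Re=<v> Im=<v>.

Re=0.1737 Im=0.1363

Need the full column D^4_{m',-1} for m'=−4..4 at α=3.4568, β=2.85, γ=5.0595.
cos(β/2)=0.145280, sin(β/2)=0.989391
d^4_{-4,-1}: single k=3 term ⇒ +0.000469;  D = +0.000469+0.000017i
d^4_{-3,-1}: k∈[2..3] ⇒ +0.000073 -0.005647 = -0.005574;  D = +0.005360-0.001530i
d^4_{-2,-1}: k∈[1..3] ⇒ +0.000006 -0.001330 +0.041113 = +0.039789;  D = +0.032989-0.022245i
d^4_{-1,-1}: k∈[0..3] ⇒ +0.000000 -0.000138 +0.012806 -0.197980 = -0.185311;  D = +0.113957-0.146131i
d^4_{0,-1}: k∈[0..3] ⇒ -0.000006 +0.001682 -0.078006 +0.602971 = +0.526641;  D = +0.179154-0.495232i
d^4_{1,-1}: k∈[0..3] ⇒ +0.000092 -0.012806 +0.296969 -0.918210 = -0.633955;  D = +0.020222-0.633632i
d^4_{2,-1}: k∈[0..2] ⇒ -0.000886 +0.061669 -0.572028 = -0.511246;  D = +0.142908+0.490866i
d^4_{3,-1}: k∈[0..1] ⇒ +0.005647 -0.157141 = -0.151494;  D = -0.085354-0.125161i
d^4_{4,-1}: single k=0 term ⇒ -0.021755;  D = +0.017225+0.013288i
Y_4^{m'}(θ=2.1935,φ=5.1537) and Σ D·Y over m':
  (+0.0005+0.0000i)·(-0.0372-0.1890i)  (+0.0054-0.0015i)·(+0.3794+0.0956i)  (+0.0330-0.0222i)·(-0.1936+0.2355i)  (+0.1140-0.1461i)·(+0.0592+0.1254i)  (+0.1792-0.4952i)·(-0.3338+0.0000i)  (+0.0202-0.6336i)·(-0.0592+0.1254i)  (+0.1429+0.4909i)·(-0.1936-0.2355i)  (-0.0854-0.1252i)·(-0.3794+0.0956i)  (+0.0172+0.0133i)·(-0.0372+0.1890i)
Y_4^-1(R⁻¹ n̂) = +0.173689+0.136308i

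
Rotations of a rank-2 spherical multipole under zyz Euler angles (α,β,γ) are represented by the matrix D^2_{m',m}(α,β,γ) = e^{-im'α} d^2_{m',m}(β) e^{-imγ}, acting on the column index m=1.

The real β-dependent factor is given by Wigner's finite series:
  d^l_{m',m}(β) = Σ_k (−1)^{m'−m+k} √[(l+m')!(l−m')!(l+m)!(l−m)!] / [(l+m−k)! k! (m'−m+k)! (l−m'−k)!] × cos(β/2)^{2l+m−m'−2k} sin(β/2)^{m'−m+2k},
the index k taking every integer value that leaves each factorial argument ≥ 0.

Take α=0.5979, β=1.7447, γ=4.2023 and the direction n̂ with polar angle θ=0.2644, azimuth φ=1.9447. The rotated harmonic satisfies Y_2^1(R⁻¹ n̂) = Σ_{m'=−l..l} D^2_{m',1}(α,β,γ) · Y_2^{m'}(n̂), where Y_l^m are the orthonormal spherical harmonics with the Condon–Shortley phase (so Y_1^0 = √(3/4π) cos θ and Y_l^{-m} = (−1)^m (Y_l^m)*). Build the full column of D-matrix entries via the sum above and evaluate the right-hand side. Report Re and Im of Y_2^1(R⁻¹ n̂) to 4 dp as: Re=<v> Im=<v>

Need the full column D^2_{m',1} for m'=−2..2 at α=0.5979, β=1.7447, γ=4.2023.
cos(β/2)=0.643029, sin(β/2)=0.765842
d^2_{-2,1}: single k=3 term ⇒ +0.577668;  D = -0.572405-0.077802i
d^2_{-1,1}: k∈[2..3] ⇒ +0.727546 -0.343999 = +0.383547;  D = -0.343199+0.171239i
d^2_{0,1}: k∈[1..2] ⇒ +0.498776 -0.707496 = -0.208719;  D = +0.101908-0.182150i
d^2_{1,1}: k∈[0..1] ⇒ +0.170970 -0.727546 = -0.556575;  D = -0.048811-0.554431i
d^2_{2,1}: single k=0 term ⇒ -0.407249;  D = -0.257880-0.315198i
Y_2^{m'}(θ=0.2644,φ=1.9447) and Σ D·Y over m':
  (-0.5724-0.0778i)·(-0.0193+0.0179i)  (-0.3432+0.1712i)·(-0.0712-0.1814i)  (+0.1019-0.1821i)·(+0.5662+0.0000i)  (-0.0488-0.5544i)·(+0.0712-0.1814i)  (-0.2579-0.3152i)·(-0.0193-0.0179i)
Y_2^1(R⁻¹ n̂) = +0.020936-0.081705i

Re=0.0209 Im=-0.0817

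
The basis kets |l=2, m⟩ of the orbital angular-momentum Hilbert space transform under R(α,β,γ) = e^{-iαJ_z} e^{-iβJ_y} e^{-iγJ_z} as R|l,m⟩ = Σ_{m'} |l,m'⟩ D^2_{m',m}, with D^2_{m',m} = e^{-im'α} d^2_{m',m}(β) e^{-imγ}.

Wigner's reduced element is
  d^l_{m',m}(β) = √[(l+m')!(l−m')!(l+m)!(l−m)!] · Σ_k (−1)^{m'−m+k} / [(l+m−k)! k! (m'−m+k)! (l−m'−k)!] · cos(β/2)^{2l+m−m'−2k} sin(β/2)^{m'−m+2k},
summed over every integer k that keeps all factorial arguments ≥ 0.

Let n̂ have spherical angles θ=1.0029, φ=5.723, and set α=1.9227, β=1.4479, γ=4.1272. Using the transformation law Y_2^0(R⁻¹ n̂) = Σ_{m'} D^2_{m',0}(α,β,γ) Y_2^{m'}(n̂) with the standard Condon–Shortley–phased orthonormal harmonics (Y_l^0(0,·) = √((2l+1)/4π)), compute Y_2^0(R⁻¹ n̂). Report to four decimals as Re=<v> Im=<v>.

Re=0.0204 Im=0.0000

Need the full column D^2_{m',0} for m'=−2..2 at α=1.9227, β=1.4479, γ=4.1272.
cos(β/2)=0.749195, sin(β/2)=0.662349
d^2_{-2,0}: single k=2 term ⇒ +0.603170;  D = -0.459847-0.390326i
d^2_{-1,0}: k∈[1..2] ⇒ +0.682257 -0.533251 = +0.149006;  D = -0.051360+0.139874i
d^2_{0,0}: k∈[0..2] ⇒ +0.315051 -0.984972 +0.192463 = -0.477459;  D = -0.477459+0.000000i
d^2_{1,0}: k∈[0..1] ⇒ -0.682257 +0.533251 = -0.149006;  D = +0.051360+0.139874i
d^2_{2,0}: single k=0 term ⇒ +0.603170;  D = -0.459847+0.390326i
Y_2^{m'}(θ=1.0029,φ=5.723) and Σ D·Y over m':
  (-0.4598-0.3903i)·(+0.1195+0.2471i)  (-0.0514+0.1399i)·(+0.2968+0.1861i)  (-0.4775+0.0000i)·(-0.0417+0.0000i)  (+0.0514+0.1399i)·(-0.2968+0.1861i)  (-0.4598+0.3903i)·(+0.1195-0.2471i)
Y_2^0(R⁻¹ n̂) = +0.020361+0.000000i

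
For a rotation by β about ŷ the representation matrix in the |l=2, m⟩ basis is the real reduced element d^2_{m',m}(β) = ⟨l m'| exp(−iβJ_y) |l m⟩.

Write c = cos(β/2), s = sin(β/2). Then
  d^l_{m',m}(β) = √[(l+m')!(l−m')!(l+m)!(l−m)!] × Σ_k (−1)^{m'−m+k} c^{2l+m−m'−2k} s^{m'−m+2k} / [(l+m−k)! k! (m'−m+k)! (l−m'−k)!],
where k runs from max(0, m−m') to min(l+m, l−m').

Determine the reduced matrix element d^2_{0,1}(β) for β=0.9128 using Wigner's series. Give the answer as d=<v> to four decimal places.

d=0.5926

d^2_{0,1}(β=0.9128) via Wigner's sum:
c=cos(0.9128/2)=0.897645, s=sin(0.9128/2)=0.440719; N=√[2·2·6·1]=4.898979
k: max(0,(1)−(0))=1 … min(2+(1),2−(0))=2
  k=1: (−1)^0·4.8990/(2)·0.8976^3·0.4407^1 = +0.780821
  k=2: (−1)^1·4.8990/(2)·0.8976^1·0.4407^3 = -0.188220
d^2_{0,1}(0.9128) = +0.780821 -0.188220 = +0.592601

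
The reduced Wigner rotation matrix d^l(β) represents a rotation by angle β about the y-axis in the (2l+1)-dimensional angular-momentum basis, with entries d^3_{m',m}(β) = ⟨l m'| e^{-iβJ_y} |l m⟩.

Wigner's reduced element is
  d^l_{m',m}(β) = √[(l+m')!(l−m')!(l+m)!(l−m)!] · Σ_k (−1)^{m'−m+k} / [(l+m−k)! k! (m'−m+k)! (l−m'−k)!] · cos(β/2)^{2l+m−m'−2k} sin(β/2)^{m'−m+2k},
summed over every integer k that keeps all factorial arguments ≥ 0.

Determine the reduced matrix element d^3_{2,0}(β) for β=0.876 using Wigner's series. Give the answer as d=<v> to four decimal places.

d=0.5173

d^3_{2,0}(β=0.876) via Wigner's sum:
c=cos(0.876/2)=0.905602, s=sin(0.876/2)=0.424129; N=√[120·1·6·6]=65.726707
The bounds max(0,m−m')=0 and min(l+m,l−m')=1 give 2 terms
  k=0: (−1)^2·65.7267/(12)·0.9056^4·0.4241^2 = +0.662683
  k=1: (−1)^3·65.7267/(12)·0.9056^2·0.4241^4 = -0.145354
d^3_{2,0}(0.876) = +0.662683 -0.145354 = +0.517329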